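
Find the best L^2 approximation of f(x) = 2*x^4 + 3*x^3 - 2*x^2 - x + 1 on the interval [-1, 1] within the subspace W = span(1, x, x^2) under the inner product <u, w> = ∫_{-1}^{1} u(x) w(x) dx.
g(x) = -2*x^2/7 + 4*x/5 + 29/35

The best approximation g ∈ W is the orthogonal projection of f onto W. Writing g = a_0 + a_1 x + a_2 x^2, the coefficients solve the normal equations G · a = b where
  G_{ij} = <φ_i, φ_j> and b_i = <f, φ_i>, with φ_0 = 1, φ_1 = x, φ_2 = x^2.
G =
  [2, 0, 2/3]
  [0, 2/3, 0]
  [2/3, 0, 2/5],
b = (22/15, 8/15, 46/105).
Solving gives a_0 = 29/35, a_1 = 4/5, a_2 = -2/7, so
  g(x) = -2*x^2/7 + 4*x/5 + 29/35.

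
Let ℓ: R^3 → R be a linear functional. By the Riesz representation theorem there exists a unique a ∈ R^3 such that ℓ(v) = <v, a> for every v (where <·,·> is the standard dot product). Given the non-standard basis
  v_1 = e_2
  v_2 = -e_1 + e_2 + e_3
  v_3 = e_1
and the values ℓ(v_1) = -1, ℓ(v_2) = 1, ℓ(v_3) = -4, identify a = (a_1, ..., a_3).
a = (-4, -1, -2)

Write a = (a_1, ..., a_3) in the standard basis. For each basis vector v_i, ℓ(v_i) = <v_i, a> is a linear equation in the a_j's. Collect the n equations into a matrix system V a = ℓ, where row i of V is v_i (expressed in the standard basis). Since V is invertible (lower-triangular with 1s on the diagonal, up to permutation), solve by back-substitution:
  V =
[[0, 1, 0],
 [-1, 1, 1],
 [1, 0, 0]]
  V a = (-1, 1, -4)
Solving gives a = (-4, -1, -2).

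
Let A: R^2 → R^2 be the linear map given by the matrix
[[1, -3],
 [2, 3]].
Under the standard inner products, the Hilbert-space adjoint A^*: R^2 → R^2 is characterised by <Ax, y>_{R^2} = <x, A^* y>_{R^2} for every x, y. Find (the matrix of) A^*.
A^* = A^T =
[[1, 2],
 [-3, 3]]

For real matrices with standard dot products, the defining identity <Ax, y> = <x, A^* y> gives (Ax)^T y = x^T (A^*) y, i.e. x^T A^T y = x^T (A^*) y. Since this holds for all x, y, we must have A^* = A^T. Therefore
A^* =
[[1, 2],
 [-3, 3]].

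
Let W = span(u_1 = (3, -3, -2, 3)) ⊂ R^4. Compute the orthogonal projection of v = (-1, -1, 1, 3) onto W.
proj_W(v) = (21/31, -21/31, -14/31, 21/31)

Set up U = [u_1 | ... | u_1] ∈ R^(4×1). The projector onto W = col(U) is P = U (U^T U)^(-1) U^T.
Compute U^T U =
  [31],
and U^T v = (7).
Solve U^T U · c = U^T v for the coefficients: c = (7/31). The projection is proj_W(v) = U c.
Check: (v - proj_W(v)) · u_1 = 0  (should be 0).
Result: proj_W(v) = (21/31, -21/31, -14/31, 21/31).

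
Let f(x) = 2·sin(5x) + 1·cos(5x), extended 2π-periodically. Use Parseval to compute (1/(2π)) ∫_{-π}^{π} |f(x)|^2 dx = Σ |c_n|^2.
Σ |c_n|^2 = 5/2

Expand |f|^2 and use orthogonality of {sin(nx), cos(mx)} on [-π, π]:
  ∫_{-π}^{π} sin(nx)^2 dx = π, ∫ cos(mx)^2 dx = π, and cross terms integrate to 0.
So ∫_{-π}^{π} f(x)^2 dx = 2^2 · π + 1^2 · π = (4 + 1)π.
Divide by 2π: (4 + 1)/2 = 5/2.
By Parseval, this equals Σ |c_n|^2.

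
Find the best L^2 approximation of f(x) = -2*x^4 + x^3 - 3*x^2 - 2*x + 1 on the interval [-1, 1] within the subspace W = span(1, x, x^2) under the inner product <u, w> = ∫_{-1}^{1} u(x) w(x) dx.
g(x) = -33*x^2/7 - 7*x/5 + 41/35

The best approximation g ∈ W is the orthogonal projection of f onto W. Writing g = a_0 + a_1 x + a_2 x^2, the coefficients solve the normal equations G · a = b where
  G_{ij} = <φ_i, φ_j> and b_i = <f, φ_i>, with φ_0 = 1, φ_1 = x, φ_2 = x^2.
G =
  [2, 0, 2/3]
  [0, 2/3, 0]
  [2/3, 0, 2/5],
b = (-4/5, -14/15, -116/105).
Solving gives a_0 = 41/35, a_1 = -7/5, a_2 = -33/7, so
  g(x) = -33*x^2/7 - 7*x/5 + 41/35.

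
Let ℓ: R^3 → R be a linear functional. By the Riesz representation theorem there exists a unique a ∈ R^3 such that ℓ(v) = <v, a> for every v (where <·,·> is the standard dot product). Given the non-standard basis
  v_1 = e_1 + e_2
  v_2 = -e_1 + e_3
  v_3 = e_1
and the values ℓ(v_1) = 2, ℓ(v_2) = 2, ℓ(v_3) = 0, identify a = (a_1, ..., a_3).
a = (0, 2, 2)

Write a = (a_1, ..., a_3) in the standard basis. For each basis vector v_i, ℓ(v_i) = <v_i, a> is a linear equation in the a_j's. Collect the n equations into a matrix system V a = ℓ, where row i of V is v_i (expressed in the standard basis). Since V is invertible (lower-triangular with 1s on the diagonal, up to permutation), solve by back-substitution:
  V =
[[1, 1, 0],
 [-1, 0, 1],
 [1, 0, 0]]
  V a = (2, 2, 0)
Solving gives a = (0, 2, 2).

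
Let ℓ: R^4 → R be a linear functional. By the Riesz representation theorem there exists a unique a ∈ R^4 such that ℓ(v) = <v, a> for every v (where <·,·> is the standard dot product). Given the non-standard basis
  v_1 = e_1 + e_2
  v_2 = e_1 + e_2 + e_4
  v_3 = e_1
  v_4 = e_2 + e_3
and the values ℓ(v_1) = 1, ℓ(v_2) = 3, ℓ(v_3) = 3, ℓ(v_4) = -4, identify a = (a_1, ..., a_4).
a = (3, -2, -2, 2)

Write a = (a_1, ..., a_4) in the standard basis. For each basis vector v_i, ℓ(v_i) = <v_i, a> is a linear equation in the a_j's. Collect the n equations into a matrix system V a = ℓ, where row i of V is v_i (expressed in the standard basis). Since V is invertible (lower-triangular with 1s on the diagonal, up to permutation), solve by back-substitution:
  V =
[[1, 1, 0, 0],
 [1, 1, 0, 1],
 [1, 0, 0, 0],
 [0, 1, 1, 0]]
  V a = (1, 3, 3, -4)
Solving gives a = (3, -2, -2, 2).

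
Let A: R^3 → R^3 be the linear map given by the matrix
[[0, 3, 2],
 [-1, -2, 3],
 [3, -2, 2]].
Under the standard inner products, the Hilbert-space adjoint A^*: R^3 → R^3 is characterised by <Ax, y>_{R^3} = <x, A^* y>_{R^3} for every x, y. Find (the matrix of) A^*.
A^* = A^T =
[[0, -1, 3],
 [3, -2, -2],
 [2, 3, 2]]

For real matrices with standard dot products, the defining identity <Ax, y> = <x, A^* y> gives (Ax)^T y = x^T (A^*) y, i.e. x^T A^T y = x^T (A^*) y. Since this holds for all x, y, we must have A^* = A^T. Therefore
A^* =
[[0, -1, 3],
 [3, -2, -2],
 [2, 3, 2]].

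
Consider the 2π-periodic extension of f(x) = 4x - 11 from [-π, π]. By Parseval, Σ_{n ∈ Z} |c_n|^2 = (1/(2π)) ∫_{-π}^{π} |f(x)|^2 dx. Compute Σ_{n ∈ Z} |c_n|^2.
Σ |c_n|^2 = 16π^2/3 + 121

Expand and integrate term by term over [-π, π]:
  ∫ (4x)^2 dx = 16·(2π^3/3); ∫ 2·4·(-11)·x dx = 0 (odd integrand); ∫ (-11)^2 dx = 121·2π.
So (1/(2π)) ∫_{-π}^{π} (4x - 11)^2 dx = 16π^2/3 + 121 = 16π^2/3 + 121.
Parseval ⇒ Σ |c_n|^2 = 16π^2/3 + 121.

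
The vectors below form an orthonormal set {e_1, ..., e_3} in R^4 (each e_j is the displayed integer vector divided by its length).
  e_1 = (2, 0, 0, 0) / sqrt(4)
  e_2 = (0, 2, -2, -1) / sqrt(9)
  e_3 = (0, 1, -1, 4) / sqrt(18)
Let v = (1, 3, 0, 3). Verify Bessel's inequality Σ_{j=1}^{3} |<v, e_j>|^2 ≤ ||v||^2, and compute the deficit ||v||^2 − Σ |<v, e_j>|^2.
Σ |<v, e_j>|^2 = 29/2; ||v||^2 = 19; deficit = 9/2

Write each e_j = u_j / sqrt(<u_j, u_j>) where u_j is the displayed integer vector. Then <v, e_j> = <v, u_j> / sqrt(<u_j, u_j>), so |<v, e_j>|^2 = <v, u_j>^2 / <u_j, u_j>.
Coefficients: <v, e_1> = 2/sqrt(4), <v, e_2> = 3/sqrt(9), <v, e_3> = 15/sqrt(18).
Square and sum: Σ |<v, e_j>|^2 = 29/2.
Compute ||v||^2 = v·v = 19.
Deficit = 19 − 29/2 = 9/2 ≥ 0, confirming Bessel's inequality. (The deficit equals ||v − Σ <v,e_j> e_j||^2, the squared distance from v to span{e_j}.)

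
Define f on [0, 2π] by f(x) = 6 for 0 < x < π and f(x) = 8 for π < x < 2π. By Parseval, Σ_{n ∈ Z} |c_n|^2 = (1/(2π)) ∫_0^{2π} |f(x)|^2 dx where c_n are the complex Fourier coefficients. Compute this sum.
Σ |c_n|^2 = 50

Parseval equates the L^2 energy of f (normalised by 1/(2π)) with the ℓ^2 sum of its Fourier coefficients: (1/(2π)) ∫_0^{2π} |f|^2 = Σ |c_n|^2.
Compute the left side: (1/(2π)) [∫_0^π 6^2 dx + ∫_π^{2π} 8^2 dx] = (1/(2π)) · (36π + 64π) = (36 + 64)/2 = 50.
So Σ_{n ∈ Z} |c_n|^2 = 50.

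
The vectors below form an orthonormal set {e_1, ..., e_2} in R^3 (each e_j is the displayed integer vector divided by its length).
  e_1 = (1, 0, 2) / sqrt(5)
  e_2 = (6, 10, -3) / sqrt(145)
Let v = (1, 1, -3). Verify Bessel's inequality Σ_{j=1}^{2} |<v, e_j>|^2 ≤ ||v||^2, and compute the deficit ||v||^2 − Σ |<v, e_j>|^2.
Σ |<v, e_j>|^2 = 270/29; ||v||^2 = 11; deficit = 49/29

Write each e_j = u_j / sqrt(<u_j, u_j>) where u_j is the displayed integer vector. Then <v, e_j> = <v, u_j> / sqrt(<u_j, u_j>), so |<v, e_j>|^2 = <v, u_j>^2 / <u_j, u_j>.
Coefficients: <v, e_1> = -5/sqrt(5), <v, e_2> = 25/sqrt(145).
Square and sum: Σ |<v, e_j>|^2 = 270/29.
Compute ||v||^2 = v·v = 11.
Deficit = 11 − 270/29 = 49/29 ≥ 0, confirming Bessel's inequality. (The deficit equals ||v − Σ <v,e_j> e_j||^2, the squared distance from v to span{e_j}.)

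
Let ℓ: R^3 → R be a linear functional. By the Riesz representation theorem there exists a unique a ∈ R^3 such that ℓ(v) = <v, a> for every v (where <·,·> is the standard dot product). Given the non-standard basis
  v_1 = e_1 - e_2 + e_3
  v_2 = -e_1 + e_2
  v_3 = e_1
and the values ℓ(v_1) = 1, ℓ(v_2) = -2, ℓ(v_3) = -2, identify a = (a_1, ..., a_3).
a = (-2, -4, -1)

Write a = (a_1, ..., a_3) in the standard basis. For each basis vector v_i, ℓ(v_i) = <v_i, a> is a linear equation in the a_j's. Collect the n equations into a matrix system V a = ℓ, where row i of V is v_i (expressed in the standard basis). Since V is invertible (lower-triangular with 1s on the diagonal, up to permutation), solve by back-substitution:
  V =
[[1, -1, 1],
 [-1, 1, 0],
 [1, 0, 0]]
  V a = (1, -2, -2)
Solving gives a = (-2, -4, -1).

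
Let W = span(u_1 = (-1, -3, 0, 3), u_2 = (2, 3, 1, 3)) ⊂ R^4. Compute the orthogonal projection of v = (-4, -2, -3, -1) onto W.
proj_W(v) = (-853/433, -1461/433, -366/433, -735/433)

Set up U = [u_1 | ... | u_2] ∈ R^(4×2). The projector onto W = col(U) is P = U (U^T U)^(-1) U^T.
Compute U^T U =
  [19, -2]
  [-2, 23],
and U^T v = (7, -20).
Solve U^T U · c = U^T v for the coefficients: c = (121/433, -366/433). The projection is proj_W(v) = U c.
Check: (v - proj_W(v)) · u_1 = 0  (should be 0).
Check: (v - proj_W(v)) · u_2 = 0  (should be 0).
Result: proj_W(v) = (-853/433, -1461/433, -366/433, -735/433).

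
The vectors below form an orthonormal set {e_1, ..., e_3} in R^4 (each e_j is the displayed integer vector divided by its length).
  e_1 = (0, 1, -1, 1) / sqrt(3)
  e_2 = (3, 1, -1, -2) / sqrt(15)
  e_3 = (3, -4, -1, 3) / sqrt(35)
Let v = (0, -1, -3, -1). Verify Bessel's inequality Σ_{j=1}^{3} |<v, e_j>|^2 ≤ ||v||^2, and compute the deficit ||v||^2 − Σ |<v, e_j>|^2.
Σ |<v, e_j>|^2 = 13/7; ||v||^2 = 11; deficit = 64/7

Write each e_j = u_j / sqrt(<u_j, u_j>) where u_j is the displayed integer vector. Then <v, e_j> = <v, u_j> / sqrt(<u_j, u_j>), so |<v, e_j>|^2 = <v, u_j>^2 / <u_j, u_j>.
Coefficients: <v, e_1> = 1/sqrt(3), <v, e_2> = 4/sqrt(15), <v, e_3> = 4/sqrt(35).
Square and sum: Σ |<v, e_j>|^2 = 13/7.
Compute ||v||^2 = v·v = 11.
Deficit = 11 − 13/7 = 64/7 ≥ 0, confirming Bessel's inequality. (The deficit equals ||v − Σ <v,e_j> e_j||^2, the squared distance from v to span{e_j}.)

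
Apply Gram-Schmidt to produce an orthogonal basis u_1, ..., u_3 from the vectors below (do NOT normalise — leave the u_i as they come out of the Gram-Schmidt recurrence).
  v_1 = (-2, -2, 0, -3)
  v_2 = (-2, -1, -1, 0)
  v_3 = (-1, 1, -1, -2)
Orthogonal basis:
  u_1 = (-2, -2, 0, -3)
  u_2 = (-22/17, -5/17, -1, 18/17)
  u_3 = (-1/3, 56/33, -34/33, -10/11)

Apply the Gram-Schmidt recurrence
  u_1 = v_1
  u_i = v_i − Σ_{j<i} ((v_i · u_j) / (u_j · u_j)) · u_j.

Step by step this gives:
  u_1 = (-2, -2, 0, -3)
  u_2 = (-22/17, -5/17, -1, 18/17)
  u_3 = (-1/3, 56/33, -34/33, -10/11)

Orthogonality check:
  u_2 · u_1 = 0 (should be 0)
  u_3 · u_1 = 0 (should be 0)
  u_3 · u_2 = 0 (should be 0)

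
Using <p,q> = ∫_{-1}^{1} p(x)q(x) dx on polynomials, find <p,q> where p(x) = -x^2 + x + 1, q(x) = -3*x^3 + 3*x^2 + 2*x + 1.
<p,q> = 34/15

Expand the product: p(x)·q(x) = 3*x^5 - 6*x^4 - 2*x^3 + 4*x^2 + 3*x + 1.
∫_{-1}^{1} of each monomial x^k gives [2/(k+1) if k even, 0 if k odd]. Integrating term-by-term (or equivalently evaluating the antiderivative F(x) = x^6/2 - 6*x^5/5 - x^4/2 + 4*x^3/3 + 3*x^2/2 + x at the endpoints):
  F(1) − F(−1) = 79/30 − (11/30) = 34/15.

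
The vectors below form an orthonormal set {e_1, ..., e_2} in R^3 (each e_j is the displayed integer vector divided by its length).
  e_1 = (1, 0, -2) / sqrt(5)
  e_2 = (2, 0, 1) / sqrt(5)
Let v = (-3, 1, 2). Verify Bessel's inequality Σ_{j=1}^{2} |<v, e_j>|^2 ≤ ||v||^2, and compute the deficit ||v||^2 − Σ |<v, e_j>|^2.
Σ |<v, e_j>|^2 = 13; ||v||^2 = 14; deficit = 1

Write each e_j = u_j / sqrt(<u_j, u_j>) where u_j is the displayed integer vector. Then <v, e_j> = <v, u_j> / sqrt(<u_j, u_j>), so |<v, e_j>|^2 = <v, u_j>^2 / <u_j, u_j>.
Coefficients: <v, e_1> = -7/sqrt(5), <v, e_2> = -4/sqrt(5).
Square and sum: Σ |<v, e_j>|^2 = 13.
Compute ||v||^2 = v·v = 14.
Deficit = 14 − 13 = 1 ≥ 0, confirming Bessel's inequality. (The deficit equals ||v − Σ <v,e_j> e_j||^2, the squared distance from v to span{e_j}.)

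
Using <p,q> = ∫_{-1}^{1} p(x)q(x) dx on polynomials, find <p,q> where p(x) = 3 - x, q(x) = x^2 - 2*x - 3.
<p,q> = -44/3

Expand the product: p(x)·q(x) = -x^3 + 5*x^2 - 3*x - 9.
∫_{-1}^{1} of each monomial x^k gives [2/(k+1) if k even, 0 if k odd]. Integrating term-by-term (or equivalently evaluating the antiderivative F(x) = -x^4/4 + 5*x^3/3 - 3*x^2/2 - 9*x at the endpoints):
  F(1) − F(−1) = -109/12 − (67/12) = -44/3.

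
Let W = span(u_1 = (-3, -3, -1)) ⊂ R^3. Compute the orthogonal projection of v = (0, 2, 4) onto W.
proj_W(v) = (30/19, 30/19, 10/19)

Set up U = [u_1 | ... | u_1] ∈ R^(3×1). The projector onto W = col(U) is P = U (U^T U)^(-1) U^T.
Compute U^T U =
  [19],
and U^T v = (-10).
Solve U^T U · c = U^T v for the coefficients: c = (-10/19). The projection is proj_W(v) = U c.
Check: (v - proj_W(v)) · u_1 = 0  (should be 0).
Result: proj_W(v) = (30/19, 30/19, 10/19).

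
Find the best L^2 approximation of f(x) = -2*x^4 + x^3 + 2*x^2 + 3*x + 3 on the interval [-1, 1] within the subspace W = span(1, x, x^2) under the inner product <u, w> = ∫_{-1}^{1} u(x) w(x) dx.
g(x) = 2*x^2/7 + 18*x/5 + 111/35

The best approximation g ∈ W is the orthogonal projection of f onto W. Writing g = a_0 + a_1 x + a_2 x^2, the coefficients solve the normal equations G · a = b where
  G_{ij} = <φ_i, φ_j> and b_i = <f, φ_i>, with φ_0 = 1, φ_1 = x, φ_2 = x^2.
G =
  [2, 0, 2/3]
  [0, 2/3, 0]
  [2/3, 0, 2/5],
b = (98/15, 12/5, 78/35).
Solving gives a_0 = 111/35, a_1 = 18/5, a_2 = 2/7, so
  g(x) = 2*x^2/7 + 18*x/5 + 111/35.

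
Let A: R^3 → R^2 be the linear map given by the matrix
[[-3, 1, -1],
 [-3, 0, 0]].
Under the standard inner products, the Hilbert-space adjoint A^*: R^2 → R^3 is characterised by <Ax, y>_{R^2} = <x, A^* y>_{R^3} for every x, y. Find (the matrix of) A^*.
A^* = A^T =
[[-3, -3],
 [1, 0],
 [-1, 0]]

For real matrices with standard dot products, the defining identity <Ax, y> = <x, A^* y> gives (Ax)^T y = x^T (A^*) y, i.e. x^T A^T y = x^T (A^*) y. Since this holds for all x, y, we must have A^* = A^T. Therefore
A^* =
[[-3, -3],
 [1, 0],
 [-1, 0]].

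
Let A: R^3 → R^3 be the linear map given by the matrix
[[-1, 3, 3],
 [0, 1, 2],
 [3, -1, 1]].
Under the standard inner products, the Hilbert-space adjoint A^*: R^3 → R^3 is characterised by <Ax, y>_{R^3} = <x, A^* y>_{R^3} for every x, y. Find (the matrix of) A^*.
A^* = A^T =
[[-1, 0, 3],
 [3, 1, -1],
 [3, 2, 1]]

For real matrices with standard dot products, the defining identity <Ax, y> = <x, A^* y> gives (Ax)^T y = x^T (A^*) y, i.e. x^T A^T y = x^T (A^*) y. Since this holds for all x, y, we must have A^* = A^T. Therefore
A^* =
[[-1, 0, 3],
 [3, 1, -1],
 [3, 2, 1]].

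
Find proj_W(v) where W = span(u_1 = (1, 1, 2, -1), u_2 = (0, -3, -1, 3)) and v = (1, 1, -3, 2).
proj_W(v) = (-22/23, -16/23, -42/23, 16/23)

Set up U = [u_1 | ... | u_2] ∈ R^(4×2). The projector onto W = col(U) is P = U (U^T U)^(-1) U^T.
Compute U^T U =
  [7, -8]
  [-8, 19],
and U^T v = (-6, 6).
Solve U^T U · c = U^T v for the coefficients: c = (-22/23, -2/23). The projection is proj_W(v) = U c.
Check: (v - proj_W(v)) · u_1 = 0  (should be 0).
Check: (v - proj_W(v)) · u_2 = 0  (should be 0).
Result: proj_W(v) = (-22/23, -16/23, -42/23, 16/23).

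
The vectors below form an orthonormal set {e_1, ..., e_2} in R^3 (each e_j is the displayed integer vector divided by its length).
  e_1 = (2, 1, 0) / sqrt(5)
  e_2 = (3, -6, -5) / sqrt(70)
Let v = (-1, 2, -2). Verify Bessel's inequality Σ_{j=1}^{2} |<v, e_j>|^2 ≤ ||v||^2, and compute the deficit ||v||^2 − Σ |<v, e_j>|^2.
Σ |<v, e_j>|^2 = 5/14; ||v||^2 = 9; deficit = 121/14

Write each e_j = u_j / sqrt(<u_j, u_j>) where u_j is the displayed integer vector. Then <v, e_j> = <v, u_j> / sqrt(<u_j, u_j>), so |<v, e_j>|^2 = <v, u_j>^2 / <u_j, u_j>.
Coefficients: <v, e_1> = 0/sqrt(5), <v, e_2> = -5/sqrt(70).
Square and sum: Σ |<v, e_j>|^2 = 5/14.
Compute ||v||^2 = v·v = 9.
Deficit = 9 − 5/14 = 121/14 ≥ 0, confirming Bessel's inequality. (The deficit equals ||v − Σ <v,e_j> e_j||^2, the squared distance from v to span{e_j}.)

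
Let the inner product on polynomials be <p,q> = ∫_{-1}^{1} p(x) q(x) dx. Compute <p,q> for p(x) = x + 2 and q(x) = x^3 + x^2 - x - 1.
<p,q> = -44/15

Expand the product: p(x)·q(x) = x^4 + 3*x^3 + x^2 - 3*x - 2.
∫_{-1}^{1} of each monomial x^k gives [2/(k+1) if k even, 0 if k odd]. Integrating term-by-term (or equivalently evaluating the antiderivative F(x) = x^5/5 + 3*x^4/4 + x^3/3 - 3*x^2/2 - 2*x at the endpoints):
  F(1) − F(−1) = -133/60 − (43/60) = -44/15.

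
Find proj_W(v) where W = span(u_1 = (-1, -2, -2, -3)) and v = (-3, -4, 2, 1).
proj_W(v) = (-2/9, -4/9, -4/9, -2/3)

Set up U = [u_1 | ... | u_1] ∈ R^(4×1). The projector onto W = col(U) is P = U (U^T U)^(-1) U^T.
Compute U^T U =
  [18],
and U^T v = (4).
Solve U^T U · c = U^T v for the coefficients: c = (2/9). The projection is proj_W(v) = U c.
Check: (v - proj_W(v)) · u_1 = 0  (should be 0).
Result: proj_W(v) = (-2/9, -4/9, -4/9, -2/3).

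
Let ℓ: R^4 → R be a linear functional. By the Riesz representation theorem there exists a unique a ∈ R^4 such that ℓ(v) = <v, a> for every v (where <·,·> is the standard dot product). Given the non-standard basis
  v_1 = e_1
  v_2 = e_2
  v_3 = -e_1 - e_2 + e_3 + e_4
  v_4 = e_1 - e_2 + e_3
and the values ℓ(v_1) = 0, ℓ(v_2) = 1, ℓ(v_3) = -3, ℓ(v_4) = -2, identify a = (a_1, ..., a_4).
a = (0, 1, -1, -1)

Write a = (a_1, ..., a_4) in the standard basis. For each basis vector v_i, ℓ(v_i) = <v_i, a> is a linear equation in the a_j's. Collect the n equations into a matrix system V a = ℓ, where row i of V is v_i (expressed in the standard basis). Since V is invertible (lower-triangular with 1s on the diagonal, up to permutation), solve by back-substitution:
  V =
[[1, 0, 0, 0],
 [0, 1, 0, 0],
 [-1, -1, 1, 1],
 [1, -1, 1, 0]]
  V a = (0, 1, -3, -2)
Solving gives a = (0, 1, -1, -1).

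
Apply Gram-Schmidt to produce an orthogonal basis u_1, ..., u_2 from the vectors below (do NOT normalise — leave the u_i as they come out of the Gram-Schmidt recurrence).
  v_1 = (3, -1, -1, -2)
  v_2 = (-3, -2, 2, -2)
Orthogonal basis:
  u_1 = (3, -1, -1, -2)
  u_2 = (-2, -7/3, 5/3, -8/3)

Apply the Gram-Schmidt recurrence
  u_1 = v_1
  u_i = v_i − Σ_{j<i} ((v_i · u_j) / (u_j · u_j)) · u_j.

Step by step this gives:
  u_1 = (3, -1, -1, -2)
  u_2 = (-2, -7/3, 5/3, -8/3)

Orthogonality check:
  u_2 · u_1 = 0 (should be 0)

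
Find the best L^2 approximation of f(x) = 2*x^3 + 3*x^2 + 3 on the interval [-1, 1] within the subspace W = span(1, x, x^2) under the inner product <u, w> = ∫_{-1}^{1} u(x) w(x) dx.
g(x) = 3*x^2 + 6*x/5 + 3

The best approximation g ∈ W is the orthogonal projection of f onto W. Writing g = a_0 + a_1 x + a_2 x^2, the coefficients solve the normal equations G · a = b where
  G_{ij} = <φ_i, φ_j> and b_i = <f, φ_i>, with φ_0 = 1, φ_1 = x, φ_2 = x^2.
G =
  [2, 0, 2/3]
  [0, 2/3, 0]
  [2/3, 0, 2/5],
b = (8, 4/5, 16/5).
Solving gives a_0 = 3, a_1 = 6/5, a_2 = 3, so
  g(x) = 3*x^2 + 6*x/5 + 3.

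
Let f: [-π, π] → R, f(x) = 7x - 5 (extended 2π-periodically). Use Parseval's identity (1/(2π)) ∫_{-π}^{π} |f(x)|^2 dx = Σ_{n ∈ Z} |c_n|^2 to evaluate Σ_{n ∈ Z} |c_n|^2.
Σ |c_n|^2 = 49π^2/3 + 25

Expand and integrate term by term over [-π, π]:
  ∫ (7x)^2 dx = 49·(2π^3/3); ∫ 2·7·(-5)·x dx = 0 (odd integrand); ∫ (-5)^2 dx = 25·2π.
So (1/(2π)) ∫_{-π}^{π} (7x - 5)^2 dx = 49π^2/3 + 25 = 49π^2/3 + 25.
Parseval ⇒ Σ |c_n|^2 = 49π^2/3 + 25.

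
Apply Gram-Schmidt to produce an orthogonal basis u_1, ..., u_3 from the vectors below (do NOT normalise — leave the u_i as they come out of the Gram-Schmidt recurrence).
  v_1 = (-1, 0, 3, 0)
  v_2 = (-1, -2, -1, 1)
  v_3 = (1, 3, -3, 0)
Orthogonal basis:
  u_1 = (-1, 0, 3, 0)
  u_2 = (-6/5, -2, -2/5, 1)
  u_3 = (-12/11, 13/11, -4/11, 10/11)

Apply the Gram-Schmidt recurrence
  u_1 = v_1
  u_i = v_i − Σ_{j<i} ((v_i · u_j) / (u_j · u_j)) · u_j.

Step by step this gives:
  u_1 = (-1, 0, 3, 0)
  u_2 = (-6/5, -2, -2/5, 1)
  u_3 = (-12/11, 13/11, -4/11, 10/11)

Orthogonality check:
  u_2 · u_1 = 0 (should be 0)
  u_3 · u_1 = 0 (should be 0)
  u_3 · u_2 = 0 (should be 0)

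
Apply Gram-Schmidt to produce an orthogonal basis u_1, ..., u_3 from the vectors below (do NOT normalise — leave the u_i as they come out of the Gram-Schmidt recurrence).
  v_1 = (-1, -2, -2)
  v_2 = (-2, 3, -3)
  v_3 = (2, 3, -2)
Orthogonal basis:
  u_1 = (-1, -2, -2)
  u_2 = (-16/9, 31/9, -23/9)
  u_3 = (246/97, 41/194, -287/194)

Apply the Gram-Schmidt recurrence
  u_1 = v_1
  u_i = v_i − Σ_{j<i} ((v_i · u_j) / (u_j · u_j)) · u_j.

Step by step this gives:
  u_1 = (-1, -2, -2)
  u_2 = (-16/9, 31/9, -23/9)
  u_3 = (246/97, 41/194, -287/194)

Orthogonality check:
  u_2 · u_1 = 0 (should be 0)
  u_3 · u_1 = 0 (should be 0)
  u_3 · u_2 = 0 (should be 0)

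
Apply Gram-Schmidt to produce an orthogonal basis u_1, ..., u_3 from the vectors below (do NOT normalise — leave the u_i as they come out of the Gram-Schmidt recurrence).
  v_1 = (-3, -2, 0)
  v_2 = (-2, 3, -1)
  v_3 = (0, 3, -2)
Orthogonal basis:
  u_1 = (-3, -2, 0)
  u_2 = (-2, 3, -1)
  u_3 = (17/91, -51/182, -17/14)

Apply the Gram-Schmidt recurrence
  u_1 = v_1
  u_i = v_i − Σ_{j<i} ((v_i · u_j) / (u_j · u_j)) · u_j.

Step by step this gives:
  u_1 = (-3, -2, 0)
  u_2 = (-2, 3, -1)
  u_3 = (17/91, -51/182, -17/14)

Orthogonality check:
  u_2 · u_1 = 0 (should be 0)
  u_3 · u_1 = 0 (should be 0)
  u_3 · u_2 = 0 (should be 0)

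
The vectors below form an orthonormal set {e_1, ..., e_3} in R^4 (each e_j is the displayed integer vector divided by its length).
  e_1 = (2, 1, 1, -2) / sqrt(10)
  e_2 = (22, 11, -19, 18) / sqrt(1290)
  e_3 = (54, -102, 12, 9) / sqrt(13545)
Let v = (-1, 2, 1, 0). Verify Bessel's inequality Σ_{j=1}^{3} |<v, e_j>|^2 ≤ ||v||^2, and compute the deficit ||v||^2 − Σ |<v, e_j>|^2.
Σ |<v, e_j>|^2 = 509/105; ||v||^2 = 6; deficit = 121/105

Write each e_j = u_j / sqrt(<u_j, u_j>) where u_j is the displayed integer vector. Then <v, e_j> = <v, u_j> / sqrt(<u_j, u_j>), so |<v, e_j>|^2 = <v, u_j>^2 / <u_j, u_j>.
Coefficients: <v, e_1> = 1/sqrt(10), <v, e_2> = -19/sqrt(1290), <v, e_3> = -246/sqrt(13545).
Square and sum: Σ |<v, e_j>|^2 = 509/105.
Compute ||v||^2 = v·v = 6.
Deficit = 6 − 509/105 = 121/105 ≥ 0, confirming Bessel's inequality. (The deficit equals ||v − Σ <v,e_j> e_j||^2, the squared distance from v to span{e_j}.)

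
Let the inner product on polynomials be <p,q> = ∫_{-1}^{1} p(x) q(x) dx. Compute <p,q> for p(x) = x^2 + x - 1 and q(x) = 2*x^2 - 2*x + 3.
<p,q> = -88/15

Expand the product: p(x)·q(x) = 2*x^4 - x^2 + 5*x - 3.
∫_{-1}^{1} of each monomial x^k gives [2/(k+1) if k even, 0 if k odd]. Integrating term-by-term (or equivalently evaluating the antiderivative F(x) = 2*x^5/5 - x^3/3 + 5*x^2/2 - 3*x at the endpoints):
  F(1) − F(−1) = -13/30 − (163/30) = -88/15.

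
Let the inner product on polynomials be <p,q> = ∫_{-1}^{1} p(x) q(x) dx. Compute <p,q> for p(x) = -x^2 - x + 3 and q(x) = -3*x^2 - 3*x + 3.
<p,q> = 66/5

Expand the product: p(x)·q(x) = 3*x^4 + 6*x^3 - 9*x^2 - 12*x + 9.
∫_{-1}^{1} of each monomial x^k gives [2/(k+1) if k even, 0 if k odd]. Integrating term-by-term (or equivalently evaluating the antiderivative F(x) = 3*x^5/5 + 3*x^4/2 - 3*x^3 - 6*x^2 + 9*x at the endpoints):
  F(1) − F(−1) = 21/10 − (-111/10) = 66/5.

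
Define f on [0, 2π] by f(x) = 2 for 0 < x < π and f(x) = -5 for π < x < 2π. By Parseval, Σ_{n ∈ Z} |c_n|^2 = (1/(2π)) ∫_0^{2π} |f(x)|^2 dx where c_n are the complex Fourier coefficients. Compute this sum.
Σ |c_n|^2 = 29/2

Parseval equates the L^2 energy of f (normalised by 1/(2π)) with the ℓ^2 sum of its Fourier coefficients: (1/(2π)) ∫_0^{2π} |f|^2 = Σ |c_n|^2.
Compute the left side: (1/(2π)) [∫_0^π 2^2 dx + ∫_π^{2π} (-5)^2 dx] = (1/(2π)) · (4π + 25π) = (4 + 25)/2 = 29/2.
So Σ_{n ∈ Z} |c_n|^2 = 29/2.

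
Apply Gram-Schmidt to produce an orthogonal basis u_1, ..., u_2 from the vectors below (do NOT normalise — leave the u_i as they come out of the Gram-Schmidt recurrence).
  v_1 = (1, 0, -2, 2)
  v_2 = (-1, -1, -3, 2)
Orthogonal basis:
  u_1 = (1, 0, -2, 2)
  u_2 = (-2, -1, -1, 0)

Apply the Gram-Schmidt recurrence
  u_1 = v_1
  u_i = v_i − Σ_{j<i} ((v_i · u_j) / (u_j · u_j)) · u_j.

Step by step this gives:
  u_1 = (1, 0, -2, 2)
  u_2 = (-2, -1, -1, 0)

Orthogonality check:
  u_2 · u_1 = 0 (should be 0)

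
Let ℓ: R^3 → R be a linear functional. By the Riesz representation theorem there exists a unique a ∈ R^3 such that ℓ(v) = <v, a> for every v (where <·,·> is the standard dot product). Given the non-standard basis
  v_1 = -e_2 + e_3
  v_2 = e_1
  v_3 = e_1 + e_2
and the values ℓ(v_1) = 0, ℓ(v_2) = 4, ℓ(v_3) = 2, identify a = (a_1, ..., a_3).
a = (4, -2, -2)

Write a = (a_1, ..., a_3) in the standard basis. For each basis vector v_i, ℓ(v_i) = <v_i, a> is a linear equation in the a_j's. Collect the n equations into a matrix system V a = ℓ, where row i of V is v_i (expressed in the standard basis). Since V is invertible (lower-triangular with 1s on the diagonal, up to permutation), solve by back-substitution:
  V =
[[0, -1, 1],
 [1, 0, 0],
 [1, 1, 0]]
  V a = (0, 4, 2)
Solving gives a = (4, -2, -2).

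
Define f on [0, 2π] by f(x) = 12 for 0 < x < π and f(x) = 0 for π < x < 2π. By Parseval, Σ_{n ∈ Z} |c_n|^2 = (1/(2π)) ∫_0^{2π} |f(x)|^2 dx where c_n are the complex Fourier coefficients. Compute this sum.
Σ |c_n|^2 = 72

Parseval equates the L^2 energy of f (normalised by 1/(2π)) with the ℓ^2 sum of its Fourier coefficients: (1/(2π)) ∫_0^{2π} |f|^2 = Σ |c_n|^2.
Compute the left side: (1/(2π)) [∫_0^π 12^2 dx + ∫_π^{2π} 0^2 dx] = (1/(2π)) · (144π + 0π) = (144 + 0)/2 = 72.
So Σ_{n ∈ Z} |c_n|^2 = 72.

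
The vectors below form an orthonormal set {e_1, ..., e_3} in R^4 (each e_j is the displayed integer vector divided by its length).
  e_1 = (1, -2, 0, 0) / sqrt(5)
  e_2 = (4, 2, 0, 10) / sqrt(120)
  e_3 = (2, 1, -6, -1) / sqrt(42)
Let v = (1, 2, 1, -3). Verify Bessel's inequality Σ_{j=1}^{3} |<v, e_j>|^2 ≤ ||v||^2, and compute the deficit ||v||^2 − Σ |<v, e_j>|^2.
Σ |<v, e_j>|^2 = 41/7; ||v||^2 = 15; deficit = 64/7

Write each e_j = u_j / sqrt(<u_j, u_j>) where u_j is the displayed integer vector. Then <v, e_j> = <v, u_j> / sqrt(<u_j, u_j>), so |<v, e_j>|^2 = <v, u_j>^2 / <u_j, u_j>.
Coefficients: <v, e_1> = -3/sqrt(5), <v, e_2> = -22/sqrt(120), <v, e_3> = 1/sqrt(42).
Square and sum: Σ |<v, e_j>|^2 = 41/7.
Compute ||v||^2 = v·v = 15.
Deficit = 15 − 41/7 = 64/7 ≥ 0, confirming Bessel's inequality. (The deficit equals ||v − Σ <v,e_j> e_j||^2, the squared distance from v to span{e_j}.)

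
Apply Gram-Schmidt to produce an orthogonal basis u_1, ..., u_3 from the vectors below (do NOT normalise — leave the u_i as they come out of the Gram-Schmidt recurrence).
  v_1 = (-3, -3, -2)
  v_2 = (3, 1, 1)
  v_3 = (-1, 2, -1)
Orthogonal basis:
  u_1 = (-3, -3, -2)
  u_2 = (12/11, -10/11, -3/11)
  u_3 = (11/46, 33/46, -33/23)

Apply the Gram-Schmidt recurrence
  u_1 = v_1
  u_i = v_i − Σ_{j<i} ((v_i · u_j) / (u_j · u_j)) · u_j.

Step by step this gives:
  u_1 = (-3, -3, -2)
  u_2 = (12/11, -10/11, -3/11)
  u_3 = (11/46, 33/46, -33/23)

Orthogonality check:
  u_2 · u_1 = 0 (should be 0)
  u_3 · u_1 = 0 (should be 0)
  u_3 · u_2 = 0 (should be 0)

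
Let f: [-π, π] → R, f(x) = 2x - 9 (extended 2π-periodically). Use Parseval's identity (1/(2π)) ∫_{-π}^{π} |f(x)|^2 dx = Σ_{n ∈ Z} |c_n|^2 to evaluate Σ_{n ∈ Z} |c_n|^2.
Σ |c_n|^2 = 4π^2/3 + 81

Expand and integrate term by term over [-π, π]:
  ∫ (2x)^2 dx = 4·(2π^3/3); ∫ 2·2·(-9)·x dx = 0 (odd integrand); ∫ (-9)^2 dx = 81·2π.
So (1/(2π)) ∫_{-π}^{π} (2x - 9)^2 dx = 4π^2/3 + 81 = 4π^2/3 + 81.
Parseval ⇒ Σ |c_n|^2 = 4π^2/3 + 81.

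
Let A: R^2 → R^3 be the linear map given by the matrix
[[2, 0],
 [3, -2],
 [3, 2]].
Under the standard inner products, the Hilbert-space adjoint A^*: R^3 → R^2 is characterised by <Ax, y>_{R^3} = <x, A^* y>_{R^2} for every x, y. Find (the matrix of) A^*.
A^* = A^T =
[[2, 3, 3],
 [0, -2, 2]]

For real matrices with standard dot products, the defining identity <Ax, y> = <x, A^* y> gives (Ax)^T y = x^T (A^*) y, i.e. x^T A^T y = x^T (A^*) y. Since this holds for all x, y, we must have A^* = A^T. Therefore
A^* =
[[2, 3, 3],
 [0, -2, 2]].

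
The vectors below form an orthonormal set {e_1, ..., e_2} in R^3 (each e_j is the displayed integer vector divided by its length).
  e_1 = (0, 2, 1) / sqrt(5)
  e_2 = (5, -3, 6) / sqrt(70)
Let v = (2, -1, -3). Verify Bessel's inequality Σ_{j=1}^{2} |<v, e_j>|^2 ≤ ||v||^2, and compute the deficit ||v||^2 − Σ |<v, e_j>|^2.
Σ |<v, e_j>|^2 = 75/14; ||v||^2 = 14; deficit = 121/14

Write each e_j = u_j / sqrt(<u_j, u_j>) where u_j is the displayed integer vector. Then <v, e_j> = <v, u_j> / sqrt(<u_j, u_j>), so |<v, e_j>|^2 = <v, u_j>^2 / <u_j, u_j>.
Coefficients: <v, e_1> = -5/sqrt(5), <v, e_2> = -5/sqrt(70).
Square and sum: Σ |<v, e_j>|^2 = 75/14.
Compute ||v||^2 = v·v = 14.
Deficit = 14 − 75/14 = 121/14 ≥ 0, confirming Bessel's inequality. (The deficit equals ||v − Σ <v,e_j> e_j||^2, the squared distance from v to span{e_j}.)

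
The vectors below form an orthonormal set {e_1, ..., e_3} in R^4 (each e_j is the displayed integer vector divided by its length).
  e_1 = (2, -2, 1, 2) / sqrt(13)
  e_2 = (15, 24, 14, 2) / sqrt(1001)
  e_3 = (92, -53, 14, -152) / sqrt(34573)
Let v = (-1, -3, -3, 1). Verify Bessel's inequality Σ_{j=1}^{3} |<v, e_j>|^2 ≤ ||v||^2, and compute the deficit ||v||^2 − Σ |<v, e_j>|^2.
Σ |<v, e_j>|^2 = 7755/449; ||v||^2 = 20; deficit = 1225/449

Write each e_j = u_j / sqrt(<u_j, u_j>) where u_j is the displayed integer vector. Then <v, e_j> = <v, u_j> / sqrt(<u_j, u_j>), so |<v, e_j>|^2 = <v, u_j>^2 / <u_j, u_j>.
Coefficients: <v, e_1> = 3/sqrt(13), <v, e_2> = -127/sqrt(1001), <v, e_3> = -127/sqrt(34573).
Square and sum: Σ |<v, e_j>|^2 = 7755/449.
Compute ||v||^2 = v·v = 20.
Deficit = 20 − 7755/449 = 1225/449 ≥ 0, confirming Bessel's inequality. (The deficit equals ||v − Σ <v,e_j> e_j||^2, the squared distance from v to span{e_j}.)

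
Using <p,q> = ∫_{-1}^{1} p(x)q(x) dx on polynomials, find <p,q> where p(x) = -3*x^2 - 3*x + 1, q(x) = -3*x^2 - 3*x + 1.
<p,q> = 38/5

Expand the product: p(x)·q(x) = 9*x^4 + 18*x^3 + 3*x^2 - 6*x + 1.
∫_{-1}^{1} of each monomial x^k gives [2/(k+1) if k even, 0 if k odd]. Integrating term-by-term (or equivalently evaluating the antiderivative F(x) = 9*x^5/5 + 9*x^4/2 + x^3 - 3*x^2 + x at the endpoints):
  F(1) − F(−1) = 53/10 − (-23/10) = 38/5.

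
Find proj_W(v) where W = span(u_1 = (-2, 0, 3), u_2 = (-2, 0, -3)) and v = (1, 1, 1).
proj_W(v) = (1, 0, 1)

Set up U = [u_1 | ... | u_2] ∈ R^(3×2). The projector onto W = col(U) is P = U (U^T U)^(-1) U^T.
Compute U^T U =
  [13, -5]
  [-5, 13],
and U^T v = (1, -5).
Solve U^T U · c = U^T v for the coefficients: c = (-1/12, -5/12). The projection is proj_W(v) = U c.
Check: (v - proj_W(v)) · u_1 = 0  (should be 0).
Check: (v - proj_W(v)) · u_2 = 0  (should be 0).
Result: proj_W(v) = (1, 0, 1).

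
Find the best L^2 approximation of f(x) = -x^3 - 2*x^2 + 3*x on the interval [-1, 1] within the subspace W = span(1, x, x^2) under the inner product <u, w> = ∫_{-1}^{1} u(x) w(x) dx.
g(x) = -2*x^2 + 12*x/5

The best approximation g ∈ W is the orthogonal projection of f onto W. Writing g = a_0 + a_1 x + a_2 x^2, the coefficients solve the normal equations G · a = b where
  G_{ij} = <φ_i, φ_j> and b_i = <f, φ_i>, with φ_0 = 1, φ_1 = x, φ_2 = x^2.
G =
  [2, 0, 2/3]
  [0, 2/3, 0]
  [2/3, 0, 2/5],
b = (-4/3, 8/5, -4/5).
Solving gives a_0 = 0, a_1 = 12/5, a_2 = -2, so
  g(x) = -2*x^2 + 12*x/5.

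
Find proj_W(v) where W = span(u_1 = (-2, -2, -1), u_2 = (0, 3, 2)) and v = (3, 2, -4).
proj_W(v) = (188/53, -10/53, -38/53)

Set up U = [u_1 | ... | u_2] ∈ R^(3×2). The projector onto W = col(U) is P = U (U^T U)^(-1) U^T.
Compute U^T U =
  [9, -8]
  [-8, 13],
and U^T v = (-6, -2).
Solve U^T U · c = U^T v for the coefficients: c = (-94/53, -66/53). The projection is proj_W(v) = U c.
Check: (v - proj_W(v)) · u_1 = 0  (should be 0).
Check: (v - proj_W(v)) · u_2 = 0  (should be 0).
Result: proj_W(v) = (188/53, -10/53, -38/53).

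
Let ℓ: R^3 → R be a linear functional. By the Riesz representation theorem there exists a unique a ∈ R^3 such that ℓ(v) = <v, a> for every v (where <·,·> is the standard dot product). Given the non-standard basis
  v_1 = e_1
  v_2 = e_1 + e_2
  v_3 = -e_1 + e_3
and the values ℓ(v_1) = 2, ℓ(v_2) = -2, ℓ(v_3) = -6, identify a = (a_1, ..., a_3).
a = (2, -4, -4)

Write a = (a_1, ..., a_3) in the standard basis. For each basis vector v_i, ℓ(v_i) = <v_i, a> is a linear equation in the a_j's. Collect the n equations into a matrix system V a = ℓ, where row i of V is v_i (expressed in the standard basis). Since V is invertible (lower-triangular with 1s on the diagonal, up to permutation), solve by back-substitution:
  V =
[[1, 0, 0],
 [1, 1, 0],
 [-1, 0, 1]]
  V a = (2, -2, -6)
Solving gives a = (2, -4, -4).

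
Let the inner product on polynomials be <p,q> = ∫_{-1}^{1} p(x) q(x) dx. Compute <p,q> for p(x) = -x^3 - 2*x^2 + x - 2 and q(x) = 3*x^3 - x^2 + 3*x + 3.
<p,q> = -1336/105

Expand the product: p(x)·q(x) = -3*x^6 - 5*x^5 + 2*x^4 - 16*x^3 - x^2 - 3*x - 6.
∫_{-1}^{1} of each monomial x^k gives [2/(k+1) if k even, 0 if k odd]. Integrating term-by-term (or equivalently evaluating the antiderivative F(x) = -3*x^7/7 - 5*x^6/6 + 2*x^5/5 - 4*x^4 - x^3/3 - 3*x^2/2 - 6*x at the endpoints):
  F(1) − F(−1) = -1333/105 − (1/35) = -1336/105.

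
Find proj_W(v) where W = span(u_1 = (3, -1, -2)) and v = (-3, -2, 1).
proj_W(v) = (-27/14, 9/14, 9/7)

Set up U = [u_1 | ... | u_1] ∈ R^(3×1). The projector onto W = col(U) is P = U (U^T U)^(-1) U^T.
Compute U^T U =
  [14],
and U^T v = (-9).
Solve U^T U · c = U^T v for the coefficients: c = (-9/14). The projection is proj_W(v) = U c.
Check: (v - proj_W(v)) · u_1 = 0  (should be 0).
Result: proj_W(v) = (-27/14, 9/14, 9/7).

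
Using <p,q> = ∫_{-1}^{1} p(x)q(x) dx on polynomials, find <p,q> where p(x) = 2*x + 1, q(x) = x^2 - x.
<p,q> = -2/3

Expand the product: p(x)·q(x) = 2*x^3 - x^2 - x.
∫_{-1}^{1} of each monomial x^k gives [2/(k+1) if k even, 0 if k odd]. Integrating term-by-term (or equivalently evaluating the antiderivative F(x) = x^4/2 - x^3/3 - x^2/2 at the endpoints):
  F(1) − F(−1) = -1/3 − (1/3) = -2/3.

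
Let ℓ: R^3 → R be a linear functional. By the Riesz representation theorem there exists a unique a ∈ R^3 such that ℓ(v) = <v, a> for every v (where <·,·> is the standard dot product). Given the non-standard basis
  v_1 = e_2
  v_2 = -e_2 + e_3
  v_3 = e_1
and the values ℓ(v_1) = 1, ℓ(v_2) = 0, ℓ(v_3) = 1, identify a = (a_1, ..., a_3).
a = (1, 1, 1)

Write a = (a_1, ..., a_3) in the standard basis. For each basis vector v_i, ℓ(v_i) = <v_i, a> is a linear equation in the a_j's. Collect the n equations into a matrix system V a = ℓ, where row i of V is v_i (expressed in the standard basis). Since V is invertible (lower-triangular with 1s on the diagonal, up to permutation), solve by back-substitution:
  V =
[[0, 1, 0],
 [0, -1, 1],
 [1, 0, 0]]
  V a = (1, 0, 1)
Solving gives a = (1, 1, 1).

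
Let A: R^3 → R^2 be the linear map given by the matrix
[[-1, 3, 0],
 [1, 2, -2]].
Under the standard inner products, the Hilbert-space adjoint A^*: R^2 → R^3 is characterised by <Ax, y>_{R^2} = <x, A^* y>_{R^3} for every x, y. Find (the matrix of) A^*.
A^* = A^T =
[[-1, 1],
 [3, 2],
 [0, -2]]

For real matrices with standard dot products, the defining identity <Ax, y> = <x, A^* y> gives (Ax)^T y = x^T (A^*) y, i.e. x^T A^T y = x^T (A^*) y. Since this holds for all x, y, we must have A^* = A^T. Therefore
A^* =
[[-1, 1],
 [3, 2],
 [0, -2]].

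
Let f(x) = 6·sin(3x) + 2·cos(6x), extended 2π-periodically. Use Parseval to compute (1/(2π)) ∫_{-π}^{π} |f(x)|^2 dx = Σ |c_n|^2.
Σ |c_n|^2 = 20

Expand |f|^2 and use orthogonality of {sin(nx), cos(mx)} on [-π, π]:
  ∫_{-π}^{π} sin(nx)^2 dx = π, ∫ cos(mx)^2 dx = π, and cross terms integrate to 0.
So ∫_{-π}^{π} f(x)^2 dx = 6^2 · π + 2^2 · π = (36 + 4)π.
Divide by 2π: (36 + 4)/2 = 20.
By Parseval, this equals Σ |c_n|^2.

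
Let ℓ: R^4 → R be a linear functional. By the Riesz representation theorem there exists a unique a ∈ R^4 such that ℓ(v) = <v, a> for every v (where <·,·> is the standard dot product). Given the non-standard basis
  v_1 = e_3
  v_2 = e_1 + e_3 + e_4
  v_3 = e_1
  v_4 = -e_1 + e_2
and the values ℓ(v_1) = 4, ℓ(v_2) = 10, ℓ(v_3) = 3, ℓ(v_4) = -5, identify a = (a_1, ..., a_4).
a = (3, -2, 4, 3)

Write a = (a_1, ..., a_4) in the standard basis. For each basis vector v_i, ℓ(v_i) = <v_i, a> is a linear equation in the a_j's. Collect the n equations into a matrix system V a = ℓ, where row i of V is v_i (expressed in the standard basis). Since V is invertible (lower-triangular with 1s on the diagonal, up to permutation), solve by back-substitution:
  V =
[[0, 0, 1, 0],
 [1, 0, 1, 1],
 [1, 0, 0, 0],
 [-1, 1, 0, 0]]
  V a = (4, 10, 3, -5)
Solving gives a = (3, -2, 4, 3).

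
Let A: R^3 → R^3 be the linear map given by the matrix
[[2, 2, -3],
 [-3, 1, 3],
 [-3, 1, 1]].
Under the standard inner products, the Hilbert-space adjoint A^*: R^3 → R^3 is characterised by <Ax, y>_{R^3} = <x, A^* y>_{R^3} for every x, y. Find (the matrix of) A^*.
A^* = A^T =
[[2, -3, -3],
 [2, 1, 1],
 [-3, 3, 1]]

For real matrices with standard dot products, the defining identity <Ax, y> = <x, A^* y> gives (Ax)^T y = x^T (A^*) y, i.e. x^T A^T y = x^T (A^*) y. Since this holds for all x, y, we must have A^* = A^T. Therefore
A^* =
[[2, -3, -3],
 [2, 1, 1],
 [-3, 3, 1]].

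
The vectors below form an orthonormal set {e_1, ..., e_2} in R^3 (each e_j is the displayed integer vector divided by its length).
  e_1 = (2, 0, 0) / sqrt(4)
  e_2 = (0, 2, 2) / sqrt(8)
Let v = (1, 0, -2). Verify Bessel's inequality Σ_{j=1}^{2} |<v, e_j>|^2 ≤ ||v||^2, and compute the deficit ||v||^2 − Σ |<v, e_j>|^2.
Σ |<v, e_j>|^2 = 3; ||v||^2 = 5; deficit = 2

Write each e_j = u_j / sqrt(<u_j, u_j>) where u_j is the displayed integer vector. Then <v, e_j> = <v, u_j> / sqrt(<u_j, u_j>), so |<v, e_j>|^2 = <v, u_j>^2 / <u_j, u_j>.
Coefficients: <v, e_1> = 2/sqrt(4), <v, e_2> = -4/sqrt(8).
Square and sum: Σ |<v, e_j>|^2 = 3.
Compute ||v||^2 = v·v = 5.
Deficit = 5 − 3 = 2 ≥ 0, confirming Bessel's inequality. (The deficit equals ||v − Σ <v,e_j> e_j||^2, the squared distance from v to span{e_j}.)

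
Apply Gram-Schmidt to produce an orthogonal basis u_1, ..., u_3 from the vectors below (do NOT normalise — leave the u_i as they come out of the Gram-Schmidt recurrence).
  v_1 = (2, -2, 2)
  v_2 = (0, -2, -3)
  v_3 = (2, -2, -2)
Orthogonal basis:
  u_1 = (2, -2, 2)
  u_2 = (1/3, -7/3, -8/3)
  u_3 = (20/19, 12/19, -8/19)

Apply the Gram-Schmidt recurrence
  u_1 = v_1
  u_i = v_i − Σ_{j<i} ((v_i · u_j) / (u_j · u_j)) · u_j.

Step by step this gives:
  u_1 = (2, -2, 2)
  u_2 = (1/3, -7/3, -8/3)
  u_3 = (20/19, 12/19, -8/19)

Orthogonality check:
  u_2 · u_1 = 0 (should be 0)
  u_3 · u_1 = 0 (should be 0)
  u_3 · u_2 = 0 (should be 0)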